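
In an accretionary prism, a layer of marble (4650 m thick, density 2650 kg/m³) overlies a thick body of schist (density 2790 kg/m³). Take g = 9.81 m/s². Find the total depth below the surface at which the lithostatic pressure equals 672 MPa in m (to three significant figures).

Pressure at base of upper layers: 2650×9.81×4650 = 1.209×10^8 Pa = 120.9 MPa
Remaining pressure to be supplied by schist: 6.720×10^8 − 1.209×10^8 = 5.511×10^8 Pa
Additional depth in schist = 5.511×10^8 Pa / (2790 kg/m³ × 9.81 m/s²) = 20136 m
Total depth = 4650 m + 20136 m = 24786 m

24800 m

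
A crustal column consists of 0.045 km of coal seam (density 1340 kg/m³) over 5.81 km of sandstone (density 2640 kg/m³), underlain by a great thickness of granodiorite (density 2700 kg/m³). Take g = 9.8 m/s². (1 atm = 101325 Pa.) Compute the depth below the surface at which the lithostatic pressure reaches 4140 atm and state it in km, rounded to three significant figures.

16.0 km

Pressure at base of upper layers: 1340×9.8×45 + 2640×9.8×5810 = 1.509×10^8 Pa = 1489 atm
Remaining pressure to be supplied by granodiorite: 4.195×10^8 − 1.509×10^8 = 2.686×10^8 Pa
Additional depth in granodiorite = 2.686×10^8 Pa / (2700 kg/m³ × 9.8 m/s²) = 10150 m
Total depth = 5855 m + 10150 m = 16005 m
= 16.005 km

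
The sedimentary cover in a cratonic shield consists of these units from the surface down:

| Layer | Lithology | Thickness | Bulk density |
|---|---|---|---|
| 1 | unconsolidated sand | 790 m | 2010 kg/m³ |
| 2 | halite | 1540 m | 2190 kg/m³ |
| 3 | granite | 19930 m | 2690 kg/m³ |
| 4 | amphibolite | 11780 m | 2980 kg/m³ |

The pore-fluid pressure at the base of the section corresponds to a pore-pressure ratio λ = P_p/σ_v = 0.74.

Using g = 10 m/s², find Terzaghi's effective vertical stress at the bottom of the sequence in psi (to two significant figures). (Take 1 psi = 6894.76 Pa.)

35000 psi

Overburden (lithostatic) stress σ_v:
unconsolidated sand: 2010 kg/m³ × 10 m/s² × 790 m = 1.588×10^7 Pa = 15.88 MPa
halite: 2190 kg/m³ × 10 m/s² × 1540 m = 3.373×10^7 Pa = 33.73 MPa
granite: 2690 kg/m³ × 10 m/s² × 19930 m = 5.361×10^8 Pa = 536.1 MPa
amphibolite: 2980 kg/m³ × 10 m/s² × 11780 m = 3.510×10^8 Pa = 351.0 MPa
Total = 15.88 + 33.73 + 536.1 + 351.0 = 936.77 MPa
Pore pressure P_p = λ·σ_v = 0.74 × 936.8 MPa = 693.2 MPa
Effective stress σ' = σ_v − P_p = 936.8 − 693.2 = 243.56 MPa = 35325 psi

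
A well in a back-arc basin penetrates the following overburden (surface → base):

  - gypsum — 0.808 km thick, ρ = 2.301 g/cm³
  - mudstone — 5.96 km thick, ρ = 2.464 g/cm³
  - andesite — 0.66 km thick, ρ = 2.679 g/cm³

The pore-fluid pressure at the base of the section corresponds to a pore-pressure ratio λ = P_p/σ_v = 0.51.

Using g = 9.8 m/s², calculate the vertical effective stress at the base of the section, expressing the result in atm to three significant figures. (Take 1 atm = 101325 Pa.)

868 atm

Overburden (lithostatic) stress σ_v:
gypsum: 2301 kg/m³ × 9.8 m/s² × 808 m = 1.822×10^7 Pa = 18.22 MPa
mudstone: 2464 kg/m³ × 9.8 m/s² × 5960 m = 1.439×10^8 Pa = 143.9 MPa
andesite: 2679 kg/m³ × 9.8 m/s² × 660 m = 1.733×10^7 Pa = 17.33 MPa
Total = 18.22 + 143.9 + 17.33 = 179.47 MPa
Pore pressure P_p = λ·σ_v = 0.51 × 179.5 MPa = 91.53 MPa
Effective stress σ' = σ_v − P_p = 179.5 − 91.53 = 87.938 MPa = 867.88 atm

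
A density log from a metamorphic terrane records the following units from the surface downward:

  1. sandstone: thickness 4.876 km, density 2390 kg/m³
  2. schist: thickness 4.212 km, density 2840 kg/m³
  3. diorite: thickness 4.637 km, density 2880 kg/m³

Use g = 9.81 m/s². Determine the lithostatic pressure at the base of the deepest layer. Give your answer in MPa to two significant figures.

360 MPa

sandstone: 2390 kg/m³ × 9.81 m/s² × 4876 m = 1.143×10^8 Pa = 114.3 MPa
schist: 2840 kg/m³ × 9.81 m/s² × 4212 m = 1.173×10^8 Pa = 117.3 MPa
diorite: 2880 kg/m³ × 9.81 m/s² × 4637 m = 1.310×10^8 Pa = 131.0 MPa
Total = 114.3 + 117.3 + 131.0 = 362.68 MPa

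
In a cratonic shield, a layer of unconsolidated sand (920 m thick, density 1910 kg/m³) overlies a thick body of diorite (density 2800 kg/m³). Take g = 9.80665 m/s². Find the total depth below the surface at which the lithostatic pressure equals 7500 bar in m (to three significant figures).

27600 m

Pressure at base of upper layers: 1910×9.80665×920 = 1.723×10^7 Pa = 172.3 bar
Remaining pressure to be supplied by diorite: 7.500×10^8 − 1.723×10^7 = 7.328×10^8 Pa
Additional depth in diorite = 7.328×10^8 Pa / (2800 kg/m³ × 9.80665 m/s²) = 26686 m
Total depth = 920 m + 26686 m = 27606 m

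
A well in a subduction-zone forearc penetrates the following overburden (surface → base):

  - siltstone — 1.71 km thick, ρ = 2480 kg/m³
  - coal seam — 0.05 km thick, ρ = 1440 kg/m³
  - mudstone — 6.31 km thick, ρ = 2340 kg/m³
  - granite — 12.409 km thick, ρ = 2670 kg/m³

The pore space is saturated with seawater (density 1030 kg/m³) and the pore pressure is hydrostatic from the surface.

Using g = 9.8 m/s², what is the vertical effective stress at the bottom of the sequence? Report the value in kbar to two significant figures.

Overburden (lithostatic) stress σ_v:
siltstone: 2480 kg/m³ × 9.8 m/s² × 1710 m = 4.156×10^7 Pa = 41.56 MPa
coal seam: 1440 kg/m³ × 9.8 m/s² × 50 m = 7.056×10^5 Pa = 0.7056 MPa
mudstone: 2340 kg/m³ × 9.8 m/s² × 6310 m = 1.447×10^8 Pa = 144.7 MPa
granite: 2670 kg/m³ × 9.8 m/s² × 12409 m = 3.247×10^8 Pa = 324.7 MPa
Total = 41.56 + 0.7056 + 144.7 + 324.7 = 511.66 MPa
Pore pressure P_p = 1030 kg/m³ × 9.8 m/s² × 20479 m = 2.067×10^8 Pa = 206.7 MPa
Effective stress σ' = σ_v − P_p = 511.7 − 206.7 = 304.95 MPa = 3.0495 kbar

3.0 kbar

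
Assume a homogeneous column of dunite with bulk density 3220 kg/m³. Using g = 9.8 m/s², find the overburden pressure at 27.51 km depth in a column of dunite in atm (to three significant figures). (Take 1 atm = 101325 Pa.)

dunite: 3220 kg/m³ × 9.8 m/s² × 27510 m = 8.681×10^8 Pa = 8568 atm

8570 atm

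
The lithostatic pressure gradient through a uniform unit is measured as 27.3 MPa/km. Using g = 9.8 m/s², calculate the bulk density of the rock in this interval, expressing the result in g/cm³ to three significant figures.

ρ = (dP/dz)/g = 27.3 MPa/km / 9.8 m/s² = 27300 Pa/m / 9.8 m/s² = 2785.7 kg/m³
= 2.786 g/cm³

2.79 g/cm³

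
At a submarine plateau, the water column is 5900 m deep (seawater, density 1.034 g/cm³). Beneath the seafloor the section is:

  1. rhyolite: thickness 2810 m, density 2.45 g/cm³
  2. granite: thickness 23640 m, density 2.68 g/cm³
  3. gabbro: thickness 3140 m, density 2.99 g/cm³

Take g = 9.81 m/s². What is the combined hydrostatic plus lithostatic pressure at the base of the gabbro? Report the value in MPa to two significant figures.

840 MPa

seawater: 1034 kg/m³ × 9.81 m/s² × 5900 m = 5.985×10^7 Pa = 59.85 MPa
rhyolite: 2450 kg/m³ × 9.81 m/s² × 2810 m = 6.754×10^7 Pa = 67.54 MPa
granite: 2680 kg/m³ × 9.81 m/s² × 23640 m = 6.215×10^8 Pa = 621.5 MPa
gabbro: 2990 kg/m³ × 9.81 m/s² × 3140 m = 9.210×10^7 Pa = 92.10 MPa
Total = 59.85 + 67.54 + 621.5 + 92.10 = 841.00 MPa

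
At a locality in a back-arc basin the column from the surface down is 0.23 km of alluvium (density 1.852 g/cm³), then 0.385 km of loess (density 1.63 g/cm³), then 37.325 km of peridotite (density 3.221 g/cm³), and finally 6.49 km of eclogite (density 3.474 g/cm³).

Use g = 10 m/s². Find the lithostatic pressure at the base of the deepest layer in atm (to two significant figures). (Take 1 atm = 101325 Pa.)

alluvium: 1852 kg/m³ × 10 m/s² × 230 m = 4.260×10^6 Pa = 42.04 atm
loess: 1630 kg/m³ × 10 m/s² × 385 m = 6.276×10^6 Pa = 61.93 atm
peridotite: 3221 kg/m³ × 10 m/s² × 37325 m = 1.202×10^9 Pa = 11865 atm
eclogite: 3474 kg/m³ × 10 m/s² × 6490 m = 2.255×10^8 Pa = 2225 atm
Total = 42.04 + 61.93 + 11865 + 2225 = 14194 atm

14000 atm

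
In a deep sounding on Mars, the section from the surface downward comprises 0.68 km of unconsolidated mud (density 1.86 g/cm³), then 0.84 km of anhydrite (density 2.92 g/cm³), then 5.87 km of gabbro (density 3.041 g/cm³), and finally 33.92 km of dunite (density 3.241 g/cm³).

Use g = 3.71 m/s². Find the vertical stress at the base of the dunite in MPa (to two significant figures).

490 MPa

unconsolidated mud: 1860 kg/m³ × 3.71 m/s² × 680 m = 4.692×10^6 Pa = 4.692 MPa
anhydrite: 2920 kg/m³ × 3.71 m/s² × 840 m = 9.100×10^6 Pa = 9.100 MPa
gabbro: 3041 kg/m³ × 3.71 m/s² × 5870 m = 6.623×10^7 Pa = 66.23 MPa
dunite: 3241 kg/m³ × 3.71 m/s² × 33920 m = 4.079×10^8 Pa = 407.9 MPa
Total = 4.692 + 9.100 + 66.23 + 407.9 = 487.88 MPa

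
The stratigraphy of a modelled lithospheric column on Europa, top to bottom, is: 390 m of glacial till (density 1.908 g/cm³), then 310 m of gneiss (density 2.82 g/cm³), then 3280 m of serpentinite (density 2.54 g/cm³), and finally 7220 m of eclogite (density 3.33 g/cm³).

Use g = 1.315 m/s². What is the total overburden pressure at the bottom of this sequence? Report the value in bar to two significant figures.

450 bar

glacial till: 1908 kg/m³ × 1.315 m/s² × 390 m = 9.785×10^5 Pa = 9.785 bar
gneiss: 2820 kg/m³ × 1.315 m/s² × 310 m = 1.150×10^6 Pa = 11.50 bar
serpentinite: 2540 kg/m³ × 1.315 m/s² × 3280 m = 1.096×10^7 Pa = 109.6 bar
eclogite: 3330 kg/m³ × 1.315 m/s² × 7220 m = 3.162×10^7 Pa = 316.2 bar
Total = 9.785 + 11.50 + 109.6 + 316.2 = 447.00 bar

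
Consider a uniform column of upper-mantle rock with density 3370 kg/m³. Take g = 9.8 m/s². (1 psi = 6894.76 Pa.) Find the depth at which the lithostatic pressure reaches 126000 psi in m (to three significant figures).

26300 m

h = P/(ρg) = 126000 psi / (3370 kg/m³ × 9.8 m/s²) = 8.687×10^8 Pa / 33026 Pa/m = 26305 m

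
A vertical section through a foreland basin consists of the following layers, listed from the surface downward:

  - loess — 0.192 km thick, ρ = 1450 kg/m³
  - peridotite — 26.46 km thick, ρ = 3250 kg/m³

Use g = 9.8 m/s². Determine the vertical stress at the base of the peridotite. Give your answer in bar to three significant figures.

8450 bar

loess: 1450 kg/m³ × 9.8 m/s² × 192 m = 2.728×10^6 Pa = 27.28 bar
peridotite: 3250 kg/m³ × 9.8 m/s² × 26460 m = 8.428×10^8 Pa = 8428 bar
Total = 27.28 + 8428 = 8454.8 bar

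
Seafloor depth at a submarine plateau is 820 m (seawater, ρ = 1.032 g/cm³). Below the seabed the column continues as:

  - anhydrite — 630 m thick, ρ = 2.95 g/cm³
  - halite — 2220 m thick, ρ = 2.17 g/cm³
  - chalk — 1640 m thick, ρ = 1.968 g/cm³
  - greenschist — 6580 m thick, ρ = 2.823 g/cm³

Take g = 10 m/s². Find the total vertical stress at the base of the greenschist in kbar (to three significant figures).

2.93 kbar

seawater: 1032 kg/m³ × 10 m/s² × 820 m = 8.462×10^6 Pa = 0.08462 kbar
anhydrite: 2950 kg/m³ × 10 m/s² × 630 m = 1.859×10^7 Pa = 0.1858 kbar
halite: 2170 kg/m³ × 10 m/s² × 2220 m = 4.817×10^7 Pa = 0.4817 kbar
chalk: 1968 kg/m³ × 10 m/s² × 1640 m = 3.228×10^7 Pa = 0.3228 kbar
greenschist: 2823 kg/m³ × 10 m/s² × 6580 m = 1.858×10^8 Pa = 1.858 kbar
Total = 0.08462 + 0.1858 + 0.4817 + 0.3228 + 1.858 = 2.9325 kbar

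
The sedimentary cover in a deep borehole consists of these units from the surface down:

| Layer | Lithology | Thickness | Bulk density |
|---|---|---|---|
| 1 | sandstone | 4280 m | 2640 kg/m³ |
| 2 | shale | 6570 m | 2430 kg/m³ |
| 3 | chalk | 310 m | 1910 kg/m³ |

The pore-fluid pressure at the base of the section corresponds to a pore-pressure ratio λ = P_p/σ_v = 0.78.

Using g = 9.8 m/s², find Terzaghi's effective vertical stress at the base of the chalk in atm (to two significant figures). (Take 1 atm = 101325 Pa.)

Overburden (lithostatic) stress σ_v:
sandstone: 2640 kg/m³ × 9.8 m/s² × 4280 m = 1.107×10^8 Pa = 110.7 MPa
shale: 2430 kg/m³ × 9.8 m/s² × 6570 m = 1.565×10^8 Pa = 156.5 MPa
chalk: 1910 kg/m³ × 9.8 m/s² × 310 m = 5.803×10^6 Pa = 5.803 MPa
Total = 110.7 + 156.5 + 5.803 = 272.99 MPa
Pore pressure P_p = λ·σ_v = 0.78 × 273.0 MPa = 212.9 MPa
Effective stress σ' = σ_v − P_p = 273.0 − 212.9 = 60.058 MPa = 592.73 atm

590 atm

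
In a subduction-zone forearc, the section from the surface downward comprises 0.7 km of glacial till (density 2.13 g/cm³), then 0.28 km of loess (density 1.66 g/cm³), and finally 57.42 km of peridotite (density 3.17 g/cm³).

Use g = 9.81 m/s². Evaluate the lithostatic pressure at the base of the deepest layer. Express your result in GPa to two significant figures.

1.8 GPa

glacial till: 2130 kg/m³ × 9.81 m/s² × 700 m = 1.463×10^7 Pa = 0.01463 GPa
loess: 1660 kg/m³ × 9.81 m/s² × 280 m = 4.560×10^6 Pa = 4.560×10^-3 GPa
peridotite: 3170 kg/m³ × 9.81 m/s² × 57420 m = 1.786×10^9 Pa = 1.786 GPa
Total = 0.01463 + 4.560×10^-3 + 1.786 = 1.8048 GPa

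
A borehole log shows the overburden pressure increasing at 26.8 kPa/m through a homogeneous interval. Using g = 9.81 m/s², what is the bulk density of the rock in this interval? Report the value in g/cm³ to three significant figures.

2.73 g/cm³

ρ = (dP/dz)/g = 26.8 kPa/m / 9.81 m/s² = 26800 Pa/m / 9.81 m/s² = 2731.9 kg/m³
= 2.732 g/cm³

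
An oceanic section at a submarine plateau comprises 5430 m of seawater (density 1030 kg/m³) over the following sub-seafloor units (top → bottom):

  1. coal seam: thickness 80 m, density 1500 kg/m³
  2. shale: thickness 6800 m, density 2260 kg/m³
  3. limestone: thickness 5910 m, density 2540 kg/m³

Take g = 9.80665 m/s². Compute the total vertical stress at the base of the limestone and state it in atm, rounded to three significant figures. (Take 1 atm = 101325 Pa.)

seawater: 1030 kg/m³ × 9.80665 m/s² × 5430 m = 5.485×10^7 Pa = 541.3 atm
coal seam: 1500 kg/m³ × 9.80665 m/s² × 80 m = 1.177×10^6 Pa = 11.61 atm
shale: 2260 kg/m³ × 9.80665 m/s² × 6800 m = 1.507×10^8 Pa = 1487 atm
limestone: 2540 kg/m³ × 9.80665 m/s² × 5910 m = 1.472×10^8 Pa = 1453 atm
Total = 541.3 + 11.61 + 1487 + 1453 = 3493.2 atm

3490 atm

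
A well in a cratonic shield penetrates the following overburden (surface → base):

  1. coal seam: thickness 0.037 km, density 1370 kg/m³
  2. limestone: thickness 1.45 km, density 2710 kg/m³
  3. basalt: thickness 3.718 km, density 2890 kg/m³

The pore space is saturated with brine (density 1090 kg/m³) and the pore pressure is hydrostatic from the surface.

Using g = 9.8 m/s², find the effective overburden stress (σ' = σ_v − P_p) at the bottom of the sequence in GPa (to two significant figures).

0.089 GPa

Overburden (lithostatic) stress σ_v:
coal seam: 1370 kg/m³ × 9.8 m/s² × 37 m = 4.968×10^5 Pa = 0.4968 MPa
limestone: 2710 kg/m³ × 9.8 m/s² × 1450 m = 3.851×10^7 Pa = 38.51 MPa
basalt: 2890 kg/m³ × 9.8 m/s² × 3718 m = 1.053×10^8 Pa = 105.3 MPa
Total = 0.4968 + 38.51 + 105.3 = 144.31 MPa
Pore pressure P_p = 1090 kg/m³ × 9.8 m/s² × 5205 m = 5.560×10^7 Pa = 55.60 MPa
Effective stress σ' = σ_v − P_p = 144.3 − 55.60 = 88.707 MPa = 0.088707 GPa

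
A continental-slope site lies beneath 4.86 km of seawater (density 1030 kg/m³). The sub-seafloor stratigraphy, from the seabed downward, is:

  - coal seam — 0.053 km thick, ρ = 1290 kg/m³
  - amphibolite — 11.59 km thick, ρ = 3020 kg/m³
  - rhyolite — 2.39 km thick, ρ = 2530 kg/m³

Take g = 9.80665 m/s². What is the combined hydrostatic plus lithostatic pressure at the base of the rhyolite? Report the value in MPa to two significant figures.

450 MPa

seawater: 1030 kg/m³ × 9.80665 m/s² × 4860 m = 4.909×10^7 Pa = 49.09 MPa
coal seam: 1290 kg/m³ × 9.80665 m/s² × 53 m = 6.705×10^5 Pa = 0.6705 MPa
amphibolite: 3020 kg/m³ × 9.80665 m/s² × 11590 m = 3.433×10^8 Pa = 343.3 MPa
rhyolite: 2530 kg/m³ × 9.80665 m/s² × 2390 m = 5.930×10^7 Pa = 59.30 MPa
Total = 49.09 + 0.6705 + 343.3 + 59.30 = 452.31 MPa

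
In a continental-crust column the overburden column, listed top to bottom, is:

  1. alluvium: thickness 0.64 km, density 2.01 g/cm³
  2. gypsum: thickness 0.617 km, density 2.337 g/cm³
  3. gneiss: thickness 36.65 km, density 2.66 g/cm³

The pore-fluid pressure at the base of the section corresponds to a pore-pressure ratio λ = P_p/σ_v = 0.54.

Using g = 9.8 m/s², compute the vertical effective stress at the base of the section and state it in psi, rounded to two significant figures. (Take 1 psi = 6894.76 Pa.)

66000 psi

Overburden (lithostatic) stress σ_v:
alluvium: 2010 kg/m³ × 9.8 m/s² × 640 m = 1.261×10^7 Pa = 12.61 MPa
gypsum: 2337 kg/m³ × 9.8 m/s² × 617 m = 1.413×10^7 Pa = 14.13 MPa
gneiss: 2660 kg/m³ × 9.8 m/s² × 36650 m = 9.554×10^8 Pa = 955.4 MPa
Total = 12.61 + 14.13 + 955.4 = 982.13 MPa
Pore pressure P_p = λ·σ_v = 0.54 × 982.1 MPa = 530.4 MPa
Effective stress σ' = σ_v − P_p = 982.1 − 530.4 = 451.78 MPa = 65525 psi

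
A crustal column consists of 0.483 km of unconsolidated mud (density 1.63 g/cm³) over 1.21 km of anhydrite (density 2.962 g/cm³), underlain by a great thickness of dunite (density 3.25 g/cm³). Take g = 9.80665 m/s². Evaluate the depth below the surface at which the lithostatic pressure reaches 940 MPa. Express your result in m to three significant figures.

29800 m

Pressure at base of upper layers: 1630×9.80665×483 + 2962×9.80665×1210 = 4.287×10^7 Pa = 42.87 MPa
Remaining pressure to be supplied by dunite: 9.400×10^8 − 4.287×10^7 = 8.971×10^8 Pa
Additional depth in dunite = 8.971×10^8 Pa / (3250 kg/m³ × 9.80665 m/s²) = 28148 m
Total depth = 1693 m + 28148 m = 29841 m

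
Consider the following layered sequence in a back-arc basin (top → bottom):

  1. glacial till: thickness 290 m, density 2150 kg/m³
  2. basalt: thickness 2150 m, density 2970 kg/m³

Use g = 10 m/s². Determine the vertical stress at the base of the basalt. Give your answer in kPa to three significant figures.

glacial till: 2150 kg/m³ × 10 m/s² × 290 m = 6.235×10^6 Pa = 6235 kPa
basalt: 2970 kg/m³ × 10 m/s² × 2150 m = 6.386×10^7 Pa = 63855 kPa
Total = 6235 + 63855 = 70090 kPa

70100 kPa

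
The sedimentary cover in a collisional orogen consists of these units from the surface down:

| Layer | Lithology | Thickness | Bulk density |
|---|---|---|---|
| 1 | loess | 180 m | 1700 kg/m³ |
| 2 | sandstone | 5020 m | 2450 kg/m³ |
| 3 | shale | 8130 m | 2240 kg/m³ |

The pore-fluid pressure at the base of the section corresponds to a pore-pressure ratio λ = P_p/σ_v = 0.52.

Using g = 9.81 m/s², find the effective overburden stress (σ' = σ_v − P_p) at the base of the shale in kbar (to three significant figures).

Overburden (lithostatic) stress σ_v:
loess: 1700 kg/m³ × 9.81 m/s² × 180 m = 3.002×10^6 Pa = 3.002 MPa
sandstone: 2450 kg/m³ × 9.81 m/s² × 5020 m = 1.207×10^8 Pa = 120.7 MPa
shale: 2240 kg/m³ × 9.81 m/s² × 8130 m = 1.787×10^8 Pa = 178.7 MPa
Total = 3.002 + 120.7 + 178.7 = 302.31 MPa
Pore pressure P_p = λ·σ_v = 0.52 × 302.3 MPa = 157.2 MPa
Effective stress σ' = σ_v − P_p = 302.3 − 157.2 = 145.11 MPa = 1.4511 kbar

1.45 kbar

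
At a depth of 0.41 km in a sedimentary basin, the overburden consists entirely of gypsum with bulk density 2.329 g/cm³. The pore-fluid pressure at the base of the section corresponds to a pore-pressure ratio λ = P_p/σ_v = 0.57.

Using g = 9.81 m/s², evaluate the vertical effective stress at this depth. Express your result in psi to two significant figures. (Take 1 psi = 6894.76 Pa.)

580 psi

Overburden (lithostatic) stress σ_v:
gypsum: 2329 kg/m³ × 9.81 m/s² × 410 m = 9.367×10^6 Pa = 9.367 MPa
Pore pressure P_p = λ·σ_v = 0.57 × 9.367 MPa = 5.339 MPa
Effective stress σ' = σ_v − P_p = 9.367 − 5.339 = 4.0280 MPa = 584.21 psi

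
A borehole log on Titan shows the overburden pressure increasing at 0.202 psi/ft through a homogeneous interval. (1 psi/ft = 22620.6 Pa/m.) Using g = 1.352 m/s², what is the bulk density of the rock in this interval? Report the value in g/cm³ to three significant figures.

ρ = (dP/dz)/g = 0.202 psi/ft / 1.352 m/s² = 4569.4 Pa/m / 1.352 m/s² = 3379.7 kg/m³
= 3.380 g/cm³

3.38 g/cm³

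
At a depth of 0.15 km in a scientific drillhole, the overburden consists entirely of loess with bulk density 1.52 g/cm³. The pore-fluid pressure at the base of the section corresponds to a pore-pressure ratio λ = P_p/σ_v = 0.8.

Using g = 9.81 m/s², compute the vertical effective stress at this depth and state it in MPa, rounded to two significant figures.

Overburden (lithostatic) stress σ_v:
loess: 1520 kg/m³ × 9.81 m/s² × 150 m = 2.237×10^6 Pa = 2.237 MPa
Pore pressure P_p = λ·σ_v = 0.8 × 2.237 MPa = 1.789 MPa
Effective stress σ' = σ_v − P_p = 2.237 − 1.789 = 0.44734 MPa

0.45 MPa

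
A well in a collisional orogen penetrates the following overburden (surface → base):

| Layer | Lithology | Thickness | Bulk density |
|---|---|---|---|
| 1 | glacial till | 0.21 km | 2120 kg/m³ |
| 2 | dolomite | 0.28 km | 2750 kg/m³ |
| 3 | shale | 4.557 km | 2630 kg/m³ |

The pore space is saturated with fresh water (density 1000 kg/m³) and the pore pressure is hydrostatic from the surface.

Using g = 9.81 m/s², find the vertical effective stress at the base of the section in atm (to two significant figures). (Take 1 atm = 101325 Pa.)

790 atm

Overburden (lithostatic) stress σ_v:
glacial till: 2120 kg/m³ × 9.81 m/s² × 210 m = 4.367×10^6 Pa = 4.367 MPa
dolomite: 2750 kg/m³ × 9.81 m/s² × 280 m = 7.554×10^6 Pa = 7.554 MPa
shale: 2630 kg/m³ × 9.81 m/s² × 4557 m = 1.176×10^8 Pa = 117.6 MPa
Total = 4.367 + 7.554 + 117.6 = 129.49 MPa
Pore pressure P_p = 1000 kg/m³ × 9.81 m/s² × 5047 m = 4.951×10^7 Pa = 49.51 MPa
Effective stress σ' = σ_v − P_p = 129.5 − 49.51 = 79.982 MPa = 789.36 atm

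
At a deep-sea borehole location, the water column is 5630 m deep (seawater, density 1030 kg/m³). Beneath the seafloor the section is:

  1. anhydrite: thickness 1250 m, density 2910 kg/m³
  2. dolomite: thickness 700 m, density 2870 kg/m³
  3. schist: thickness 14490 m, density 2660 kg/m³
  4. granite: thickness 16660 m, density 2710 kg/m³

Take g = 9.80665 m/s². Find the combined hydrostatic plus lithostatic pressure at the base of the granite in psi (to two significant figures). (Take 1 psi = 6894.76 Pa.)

seawater: 1030 kg/m³ × 9.80665 m/s² × 5630 m = 5.687×10^7 Pa = 8248 psi
anhydrite: 2910 kg/m³ × 9.80665 m/s² × 1250 m = 3.567×10^7 Pa = 5174 psi
dolomite: 2870 kg/m³ × 9.80665 m/s² × 700 m = 1.970×10^7 Pa = 2857 psi
schist: 2660 kg/m³ × 9.80665 m/s² × 14490 m = 3.780×10^8 Pa = 54822 psi
granite: 2710 kg/m³ × 9.80665 m/s² × 16660 m = 4.428×10^8 Pa = 64216 psi
Total = 8248 + 5174 + 2857 + 54822 + 64216 = 1.3532×10^5 psi

140000 psi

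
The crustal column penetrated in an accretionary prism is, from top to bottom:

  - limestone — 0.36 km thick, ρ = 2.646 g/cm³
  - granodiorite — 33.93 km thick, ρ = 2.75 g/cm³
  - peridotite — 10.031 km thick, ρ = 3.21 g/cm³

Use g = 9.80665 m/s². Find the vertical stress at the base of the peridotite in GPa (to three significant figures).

1.24 GPa

limestone: 2646 kg/m³ × 9.80665 m/s² × 360 m = 9.341×10^6 Pa = 9.341×10^-3 GPa
granodiorite: 2750 kg/m³ × 9.80665 m/s² × 33930 m = 9.150×10^8 Pa = 0.9150 GPa
peridotite: 3210 kg/m³ × 9.80665 m/s² × 10031 m = 3.158×10^8 Pa = 0.3158 GPa
Total = 9.341×10^-3 + 0.9150 + 0.3158 = 1.2401 GPa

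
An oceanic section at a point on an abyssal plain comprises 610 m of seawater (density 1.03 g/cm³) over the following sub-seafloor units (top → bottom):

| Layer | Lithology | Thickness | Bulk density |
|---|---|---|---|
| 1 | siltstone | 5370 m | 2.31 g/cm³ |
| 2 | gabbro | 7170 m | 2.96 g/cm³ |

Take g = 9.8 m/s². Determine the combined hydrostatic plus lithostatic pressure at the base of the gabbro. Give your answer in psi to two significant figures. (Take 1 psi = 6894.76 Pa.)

seawater: 1030 kg/m³ × 9.8 m/s² × 610 m = 6.157×10^6 Pa = 893.0 psi
siltstone: 2310 kg/m³ × 9.8 m/s² × 5370 m = 1.216×10^8 Pa = 17632 psi
gabbro: 2960 kg/m³ × 9.8 m/s² × 7170 m = 2.080×10^8 Pa = 30166 psi
Total = 893.0 + 17632 + 30166 = 48691 psi

49000 psi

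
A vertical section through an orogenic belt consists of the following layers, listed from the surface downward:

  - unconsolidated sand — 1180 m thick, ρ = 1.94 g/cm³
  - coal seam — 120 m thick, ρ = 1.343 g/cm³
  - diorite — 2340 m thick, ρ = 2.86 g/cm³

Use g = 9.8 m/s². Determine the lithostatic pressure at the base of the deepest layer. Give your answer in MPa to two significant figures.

90 MPa

unconsolidated sand: 1940 kg/m³ × 9.8 m/s² × 1180 m = 2.243×10^7 Pa = 22.43 MPa
coal seam: 1343 kg/m³ × 9.8 m/s² × 120 m = 1.579×10^6 Pa = 1.579 MPa
diorite: 2860 kg/m³ × 9.8 m/s² × 2340 m = 6.559×10^7 Pa = 65.59 MPa
Total = 22.43 + 1.579 + 65.59 = 89.599 MPa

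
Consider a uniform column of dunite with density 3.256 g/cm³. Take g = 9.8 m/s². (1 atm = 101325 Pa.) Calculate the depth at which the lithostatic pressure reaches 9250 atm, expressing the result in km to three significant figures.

h = P/(ρg) = 9250 atm / (3256 kg/m³ × 9.8 m/s²) = 9.373×10^8 Pa / 31909 Pa/m = 29373 m
= 29.373 km

29.4 km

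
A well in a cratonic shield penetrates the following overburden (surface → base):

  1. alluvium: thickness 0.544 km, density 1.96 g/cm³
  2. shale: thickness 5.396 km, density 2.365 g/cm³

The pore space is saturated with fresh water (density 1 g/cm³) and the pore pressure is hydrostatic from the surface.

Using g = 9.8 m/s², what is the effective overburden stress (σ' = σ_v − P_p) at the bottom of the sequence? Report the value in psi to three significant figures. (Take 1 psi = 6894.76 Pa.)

11200 psi

Overburden (lithostatic) stress σ_v:
alluvium: 1960 kg/m³ × 9.8 m/s² × 544 m = 1.045×10^7 Pa = 10.45 MPa
shale: 2365 kg/m³ × 9.8 m/s² × 5396 m = 1.251×10^8 Pa = 125.1 MPa
Total = 10.45 + 125.1 = 135.51 MPa
Pore pressure P_p = 1000 kg/m³ × 9.8 m/s² × 5940 m = 5.821×10^7 Pa = 58.21 MPa
Effective stress σ' = σ_v − P_p = 135.5 − 58.21 = 77.300 MPa = 11211 psi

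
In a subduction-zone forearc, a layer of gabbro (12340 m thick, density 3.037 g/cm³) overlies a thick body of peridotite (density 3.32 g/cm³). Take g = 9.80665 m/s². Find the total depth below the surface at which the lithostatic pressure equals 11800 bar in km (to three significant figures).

Pressure at base of upper layers: 3037×9.80665×12340 = 3.675×10^8 Pa = 3675 bar
Remaining pressure to be supplied by peridotite: 1.180×10^9 − 3.675×10^8 = 8.125×10^8 Pa
Additional depth in peridotite = 8.125×10^8 Pa / (3320 kg/m³ × 9.80665 m/s²) = 24955 m
Total depth = 12340 m + 24955 m = 37295 m
= 37.295 km

37.3 km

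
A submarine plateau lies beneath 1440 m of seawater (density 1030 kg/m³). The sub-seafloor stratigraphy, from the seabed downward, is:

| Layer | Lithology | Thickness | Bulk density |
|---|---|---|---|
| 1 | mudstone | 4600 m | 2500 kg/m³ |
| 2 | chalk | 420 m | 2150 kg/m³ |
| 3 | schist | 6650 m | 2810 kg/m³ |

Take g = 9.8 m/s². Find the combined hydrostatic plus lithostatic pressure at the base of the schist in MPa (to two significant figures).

320 MPa

seawater: 1030 kg/m³ × 9.8 m/s² × 1440 m = 1.454×10^7 Pa = 14.54 MPa
mudstone: 2500 kg/m³ × 9.8 m/s² × 4600 m = 1.127×10^8 Pa = 112.7 MPa
chalk: 2150 kg/m³ × 9.8 m/s² × 420 m = 8.849×10^6 Pa = 8.849 MPa
schist: 2810 kg/m³ × 9.8 m/s² × 6650 m = 1.831×10^8 Pa = 183.1 MPa
Total = 14.54 + 112.7 + 8.849 + 183.1 = 319.21 MPa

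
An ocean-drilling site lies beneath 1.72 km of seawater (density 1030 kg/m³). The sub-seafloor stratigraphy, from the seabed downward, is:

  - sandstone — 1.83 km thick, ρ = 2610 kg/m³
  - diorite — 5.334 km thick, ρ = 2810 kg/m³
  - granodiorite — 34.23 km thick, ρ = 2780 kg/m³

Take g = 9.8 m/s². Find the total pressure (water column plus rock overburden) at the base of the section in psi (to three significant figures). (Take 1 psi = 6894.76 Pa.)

seawater: 1030 kg/m³ × 9.8 m/s² × 1720 m = 1.736×10^7 Pa = 2518 psi
sandstone: 2610 kg/m³ × 9.8 m/s² × 1830 m = 4.681×10^7 Pa = 6789 psi
diorite: 2810 kg/m³ × 9.8 m/s² × 5334 m = 1.469×10^8 Pa = 21304 psi
granodiorite: 2780 kg/m³ × 9.8 m/s² × 34230 m = 9.326×10^8 Pa = 1.353×10^5 psi
Total = 2518 + 6789 + 21304 + 1.353×10^5 = 1.6587×10^5 psi

166000 psi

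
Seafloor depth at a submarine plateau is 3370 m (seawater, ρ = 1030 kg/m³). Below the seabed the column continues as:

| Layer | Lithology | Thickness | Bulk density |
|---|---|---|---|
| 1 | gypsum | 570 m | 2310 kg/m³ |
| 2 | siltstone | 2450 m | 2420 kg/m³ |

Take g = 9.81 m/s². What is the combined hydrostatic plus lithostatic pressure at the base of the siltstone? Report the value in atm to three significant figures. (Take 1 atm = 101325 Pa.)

1040 atm

seawater: 1030 kg/m³ × 9.81 m/s² × 3370 m = 3.405×10^7 Pa = 336.1 atm
gypsum: 2310 kg/m³ × 9.81 m/s² × 570 m = 1.292×10^7 Pa = 127.5 atm
siltstone: 2420 kg/m³ × 9.81 m/s² × 2450 m = 5.816×10^7 Pa = 574.0 atm
Total = 336.1 + 127.5 + 574.0 = 1037.6 atm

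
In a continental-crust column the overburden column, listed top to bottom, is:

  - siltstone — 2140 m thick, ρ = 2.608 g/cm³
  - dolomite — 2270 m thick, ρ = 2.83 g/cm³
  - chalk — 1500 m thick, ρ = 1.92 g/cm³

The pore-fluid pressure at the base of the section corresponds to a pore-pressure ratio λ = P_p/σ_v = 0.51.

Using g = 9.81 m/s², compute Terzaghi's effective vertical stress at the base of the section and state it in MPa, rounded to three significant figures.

Overburden (lithostatic) stress σ_v:
siltstone: 2608 kg/m³ × 9.81 m/s² × 2140 m = 5.475×10^7 Pa = 54.75 MPa
dolomite: 2830 kg/m³ × 9.81 m/s² × 2270 m = 6.302×10^7 Pa = 63.02 MPa
chalk: 1920 kg/m³ × 9.81 m/s² × 1500 m = 2.825×10^7 Pa = 28.25 MPa
Total = 54.75 + 63.02 + 28.25 = 146.02 MPa
Pore pressure P_p = λ·σ_v = 0.51 × 146.0 MPa = 74.47 MPa
Effective stress σ' = σ_v − P_p = 146.0 − 74.47 = 71.552 MPa

71.6 MPa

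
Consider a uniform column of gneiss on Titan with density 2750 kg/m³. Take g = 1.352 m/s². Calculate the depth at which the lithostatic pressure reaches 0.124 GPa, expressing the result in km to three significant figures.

33.4 km

h = P/(ρg) = 0.124 GPa / (2750 kg/m³ × 1.352 m/s²) = 1.240×10^8 Pa / 3718.0 Pa/m = 33351 m
= 33.351 km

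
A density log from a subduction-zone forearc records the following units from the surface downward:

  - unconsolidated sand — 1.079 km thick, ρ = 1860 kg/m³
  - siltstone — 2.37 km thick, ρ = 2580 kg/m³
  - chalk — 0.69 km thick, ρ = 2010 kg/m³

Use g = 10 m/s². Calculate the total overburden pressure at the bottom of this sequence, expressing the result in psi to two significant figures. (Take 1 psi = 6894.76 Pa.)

14000 psi

unconsolidated sand: 1860 kg/m³ × 10 m/s² × 1079 m = 2.007×10^7 Pa = 2911 psi
siltstone: 2580 kg/m³ × 10 m/s² × 2370 m = 6.115×10^7 Pa = 8868 psi
chalk: 2010 kg/m³ × 10 m/s² × 690 m = 1.387×10^7 Pa = 2012 psi
Total = 2911 + 8868 + 2012 = 13791 psi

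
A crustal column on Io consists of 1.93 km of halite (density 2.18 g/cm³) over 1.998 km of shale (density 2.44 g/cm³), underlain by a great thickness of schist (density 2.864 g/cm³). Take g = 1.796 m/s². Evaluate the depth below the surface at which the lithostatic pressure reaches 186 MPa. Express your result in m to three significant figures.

Pressure at base of upper layers: 2180×1.796×1930 + 2440×1.796×1998 = 1.631×10^7 Pa = 16.31 MPa
Remaining pressure to be supplied by schist: 1.860×10^8 − 1.631×10^7 = 1.697×10^8 Pa
Additional depth in schist = 1.697×10^8 Pa / (2864 kg/m³ × 1.796 m/s²) = 32989 m
Total depth = 3928 m + 32989 m = 36917 m

36900 m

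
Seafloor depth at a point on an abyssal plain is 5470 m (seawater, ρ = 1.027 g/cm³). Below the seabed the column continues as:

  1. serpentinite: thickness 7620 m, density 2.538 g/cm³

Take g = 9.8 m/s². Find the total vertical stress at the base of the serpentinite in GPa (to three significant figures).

0.245 GPa

seawater: 1027 kg/m³ × 9.8 m/s² × 5470 m = 5.505×10^7 Pa = 0.05505 GPa
serpentinite: 2538 kg/m³ × 9.8 m/s² × 7620 m = 1.895×10^8 Pa = 0.1895 GPa
Total = 0.05505 + 0.1895 = 0.24458 GPa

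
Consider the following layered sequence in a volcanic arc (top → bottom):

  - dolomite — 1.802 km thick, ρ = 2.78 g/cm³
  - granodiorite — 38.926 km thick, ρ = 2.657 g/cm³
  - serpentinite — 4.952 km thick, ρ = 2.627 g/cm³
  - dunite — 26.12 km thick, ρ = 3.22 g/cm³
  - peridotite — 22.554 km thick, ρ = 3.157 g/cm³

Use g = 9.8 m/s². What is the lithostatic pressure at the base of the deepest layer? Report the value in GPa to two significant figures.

2.7 GPa

dolomite: 2780 kg/m³ × 9.8 m/s² × 1802 m = 4.909×10^7 Pa = 0.04909 GPa
granodiorite: 2657 kg/m³ × 9.8 m/s² × 38926 m = 1.014×10^9 Pa = 1.014 GPa
serpentinite: 2627 kg/m³ × 9.8 m/s² × 4952 m = 1.275×10^8 Pa = 0.1275 GPa
dunite: 3220 kg/m³ × 9.8 m/s² × 26120 m = 8.242×10^8 Pa = 0.8242 GPa
peridotite: 3157 kg/m³ × 9.8 m/s² × 22554 m = 6.978×10^8 Pa = 0.6978 GPa
Total = 0.04909 + 1.014 + 0.1275 + 0.8242 + 0.6978 = 2.7122 GPa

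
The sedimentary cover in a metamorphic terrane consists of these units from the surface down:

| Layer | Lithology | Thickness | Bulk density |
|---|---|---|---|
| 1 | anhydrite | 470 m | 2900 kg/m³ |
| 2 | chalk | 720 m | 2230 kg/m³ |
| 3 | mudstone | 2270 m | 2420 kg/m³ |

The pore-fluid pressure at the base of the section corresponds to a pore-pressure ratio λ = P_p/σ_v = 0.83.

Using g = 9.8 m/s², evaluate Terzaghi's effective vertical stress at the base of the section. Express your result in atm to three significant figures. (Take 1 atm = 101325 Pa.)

139 atm

Overburden (lithostatic) stress σ_v:
anhydrite: 2900 kg/m³ × 9.8 m/s² × 470 m = 1.336×10^7 Pa = 13.36 MPa
chalk: 2230 kg/m³ × 9.8 m/s² × 720 m = 1.573×10^7 Pa = 15.73 MPa
mudstone: 2420 kg/m³ × 9.8 m/s² × 2270 m = 5.384×10^7 Pa = 53.84 MPa
Total = 13.36 + 15.73 + 53.84 = 82.928 MPa
Pore pressure P_p = λ·σ_v = 0.83 × 82.93 MPa = 68.83 MPa
Effective stress σ' = σ_v − P_p = 82.93 − 68.83 = 14.098 MPa = 139.13 atm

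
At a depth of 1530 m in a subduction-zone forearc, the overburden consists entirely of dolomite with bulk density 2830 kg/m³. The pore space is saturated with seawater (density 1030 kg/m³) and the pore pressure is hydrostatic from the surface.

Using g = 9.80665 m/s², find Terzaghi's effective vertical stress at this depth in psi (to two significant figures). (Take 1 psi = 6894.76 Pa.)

Overburden (lithostatic) stress σ_v:
dolomite: 2830 kg/m³ × 9.80665 m/s² × 1530 m = 4.246×10^7 Pa = 42.46 MPa
Pore pressure P_p = 1030 kg/m³ × 9.80665 m/s² × 1530 m = 1.545×10^7 Pa = 15.45 MPa
Effective stress σ' = σ_v − P_p = 42.46 − 15.45 = 27.008 MPa = 3917.1 psi

3900 psi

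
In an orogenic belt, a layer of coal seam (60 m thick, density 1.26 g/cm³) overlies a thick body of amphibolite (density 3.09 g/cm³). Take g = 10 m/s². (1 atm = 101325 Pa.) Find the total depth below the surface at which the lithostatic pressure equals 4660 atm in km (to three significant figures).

15.3 km

Pressure at base of upper layers: 1260×10×60 = 7.560×10^5 Pa = 7.461 atm
Remaining pressure to be supplied by amphibolite: 4.722×10^8 − 7.560×10^5 = 4.714×10^8 Pa
Additional depth in amphibolite = 4.714×10^8 Pa / (3090 kg/m³ × 10 m/s²) = 15256 m
Total depth = 60 m + 15256 m = 15316 m
= 15.316 km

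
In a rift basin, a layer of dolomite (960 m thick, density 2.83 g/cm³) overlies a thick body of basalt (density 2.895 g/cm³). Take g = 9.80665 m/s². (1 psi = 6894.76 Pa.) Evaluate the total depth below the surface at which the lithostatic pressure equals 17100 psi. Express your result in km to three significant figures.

4.17 km

Pressure at base of upper layers: 2830×9.80665×960 = 2.664×10^7 Pa = 3864 psi
Remaining pressure to be supplied by basalt: 1.179×10^8 − 2.664×10^7 = 9.126×10^7 Pa
Additional depth in basalt = 9.126×10^7 Pa / (2895 kg/m³ × 9.80665 m/s²) = 3214.4 m
Total depth = 960 m + 3214.4 m = 4174.4 m
= 4.1744 km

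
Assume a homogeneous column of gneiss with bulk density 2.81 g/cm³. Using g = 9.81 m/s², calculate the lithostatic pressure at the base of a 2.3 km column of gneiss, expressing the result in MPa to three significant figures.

gneiss: 2810 kg/m³ × 9.81 m/s² × 2300 m = 6.340×10^7 Pa = 63.40 MPa

63.4 MPa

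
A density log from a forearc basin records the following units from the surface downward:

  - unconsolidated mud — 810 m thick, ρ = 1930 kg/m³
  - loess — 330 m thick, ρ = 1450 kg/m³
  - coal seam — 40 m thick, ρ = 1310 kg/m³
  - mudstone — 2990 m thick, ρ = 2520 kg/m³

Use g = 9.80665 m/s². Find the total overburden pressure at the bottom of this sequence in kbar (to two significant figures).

unconsolidated mud: 1930 kg/m³ × 9.80665 m/s² × 810 m = 1.533×10^7 Pa = 0.1533 kbar
loess: 1450 kg/m³ × 9.80665 m/s² × 330 m = 4.692×10^6 Pa = 0.04692 kbar
coal seam: 1310 kg/m³ × 9.80665 m/s² × 40 m = 5.139×10^5 Pa = 5.139×10^-3 kbar
mudstone: 2520 kg/m³ × 9.80665 m/s² × 2990 m = 7.389×10^7 Pa = 0.7389 kbar
Total = 0.1533 + 0.04692 + 5.139×10^-3 + 0.7389 = 0.94428 kbar

0.94 kbar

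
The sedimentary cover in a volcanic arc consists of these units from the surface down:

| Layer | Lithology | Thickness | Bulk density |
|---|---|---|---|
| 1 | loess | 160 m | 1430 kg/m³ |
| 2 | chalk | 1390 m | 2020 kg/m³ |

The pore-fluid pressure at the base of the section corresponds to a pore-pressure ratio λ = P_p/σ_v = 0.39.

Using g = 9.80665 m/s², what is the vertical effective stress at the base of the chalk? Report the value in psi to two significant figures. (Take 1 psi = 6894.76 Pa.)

2600 psi

Overburden (lithostatic) stress σ_v:
loess: 1430 kg/m³ × 9.80665 m/s² × 160 m = 2.244×10^6 Pa = 2.244 MPa
chalk: 2020 kg/m³ × 9.80665 m/s² × 1390 m = 2.754×10^7 Pa = 27.54 MPa
Total = 2.244 + 27.54 = 29.779 MPa
Pore pressure P_p = λ·σ_v = 0.39 × 29.78 MPa = 11.61 MPa
Effective stress σ' = σ_v − P_p = 29.78 − 11.61 = 18.165 MPa = 2634.6 psi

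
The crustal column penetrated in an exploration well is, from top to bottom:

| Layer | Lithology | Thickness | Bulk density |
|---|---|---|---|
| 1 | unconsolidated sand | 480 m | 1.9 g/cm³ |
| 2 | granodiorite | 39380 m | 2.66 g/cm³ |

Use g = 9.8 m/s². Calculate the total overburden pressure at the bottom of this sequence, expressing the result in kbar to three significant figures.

unconsolidated sand: 1900 kg/m³ × 9.8 m/s² × 480 m = 8.938×10^6 Pa = 0.08938 kbar
granodiorite: 2660 kg/m³ × 9.8 m/s² × 39380 m = 1.027×10^9 Pa = 10.27 kbar
Total = 0.08938 + 10.27 = 10.355 kbar

10.4 kbar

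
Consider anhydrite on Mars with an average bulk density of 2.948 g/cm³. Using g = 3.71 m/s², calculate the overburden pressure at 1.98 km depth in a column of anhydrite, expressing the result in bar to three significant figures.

anhydrite: 2948 kg/m³ × 3.71 m/s² × 1980 m = 2.166×10^7 Pa = 216.6 bar

217 bar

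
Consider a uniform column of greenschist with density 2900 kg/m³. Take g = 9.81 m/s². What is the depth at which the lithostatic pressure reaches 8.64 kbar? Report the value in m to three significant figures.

h = P/(ρg) = 8.64 kbar / (2900 kg/m³ × 9.81 m/s²) = 8.640×10^8 Pa / 28449 Pa/m = 30370 m

30400 m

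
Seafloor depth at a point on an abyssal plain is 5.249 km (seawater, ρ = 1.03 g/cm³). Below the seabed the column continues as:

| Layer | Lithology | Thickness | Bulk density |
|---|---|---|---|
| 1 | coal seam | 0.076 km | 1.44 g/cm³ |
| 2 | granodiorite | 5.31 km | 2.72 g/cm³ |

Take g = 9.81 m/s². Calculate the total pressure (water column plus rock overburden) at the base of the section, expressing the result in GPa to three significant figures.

seawater: 1030 kg/m³ × 9.81 m/s² × 5249 m = 5.304×10^7 Pa = 0.05304 GPa
coal seam: 1440 kg/m³ × 9.81 m/s² × 76 m = 1.074×10^6 Pa = 1.074×10^-3 GPa
granodiorite: 2720 kg/m³ × 9.81 m/s² × 5310 m = 1.417×10^8 Pa = 0.1417 GPa
Total = 0.05304 + 1.074×10^-3 + 0.1417 = 0.19580 GPa

0.196 GPa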